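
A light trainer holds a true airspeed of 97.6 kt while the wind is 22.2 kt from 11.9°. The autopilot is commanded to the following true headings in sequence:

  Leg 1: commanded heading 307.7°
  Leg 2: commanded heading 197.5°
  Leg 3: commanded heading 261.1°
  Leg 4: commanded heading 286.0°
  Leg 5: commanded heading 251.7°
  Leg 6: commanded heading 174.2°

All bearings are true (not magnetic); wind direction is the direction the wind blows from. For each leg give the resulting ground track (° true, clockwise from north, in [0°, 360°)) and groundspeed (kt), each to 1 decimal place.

Leg 1: heading 307.7°; drift -12.8° → track 294.9°, groundspeed 90.2 kt
Leg 2: heading 197.5°; drift -1.0° → track 196.5°, groundspeed 119.7 kt
Leg 3: heading 261.1°; drift -11.1° → track 250.0°, groundspeed 107.5 kt
Leg 4: heading 286.0°; drift -13.0° → track 273.0°, groundspeed 98.5 kt
Leg 5: heading 251.7°; drift -10.0° → track 241.7°, groundspeed 110.4 kt
Leg 6: heading 174.2°; drift +3.3° → track 177.5°, groundspeed 118.9 kt

Leg 1: track=294.9°, groundspeed=90.2 kt
Leg 2: track=196.5°, groundspeed=119.7 kt
Leg 3: track=250.0°, groundspeed=107.5 kt
Leg 4: track=273.0°, groundspeed=98.5 kt
Leg 5: track=241.7°, groundspeed=110.4 kt
Leg 6: track=177.5°, groundspeed=118.9 kt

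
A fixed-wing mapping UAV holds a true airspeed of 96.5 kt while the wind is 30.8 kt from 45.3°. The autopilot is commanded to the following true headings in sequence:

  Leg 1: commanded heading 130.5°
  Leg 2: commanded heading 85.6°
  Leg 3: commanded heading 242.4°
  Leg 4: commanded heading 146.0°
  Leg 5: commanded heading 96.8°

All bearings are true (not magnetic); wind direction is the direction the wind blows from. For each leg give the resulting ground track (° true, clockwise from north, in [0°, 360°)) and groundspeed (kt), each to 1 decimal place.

Leg 1: heading 130.5°; drift +18.1° → track 148.6°, groundspeed 98.8 kt
Leg 2: heading 85.6°; drift +15.3° → track 100.9°, groundspeed 75.7 kt
Leg 3: heading 242.4°; drift -4.1° → track 238.3°, groundspeed 126.3 kt
Leg 4: heading 146.0°; drift +16.5° → track 162.5°, groundspeed 106.6 kt
Leg 5: heading 96.8°; drift +17.3° → track 114.1°, groundspeed 81.0 kt

Leg 1: track=148.6°, groundspeed=98.8 kt
Leg 2: track=100.9°, groundspeed=75.7 kt
Leg 3: track=238.3°, groundspeed=126.3 kt
Leg 4: track=162.5°, groundspeed=106.6 kt
Leg 5: track=114.1°, groundspeed=81.0 kt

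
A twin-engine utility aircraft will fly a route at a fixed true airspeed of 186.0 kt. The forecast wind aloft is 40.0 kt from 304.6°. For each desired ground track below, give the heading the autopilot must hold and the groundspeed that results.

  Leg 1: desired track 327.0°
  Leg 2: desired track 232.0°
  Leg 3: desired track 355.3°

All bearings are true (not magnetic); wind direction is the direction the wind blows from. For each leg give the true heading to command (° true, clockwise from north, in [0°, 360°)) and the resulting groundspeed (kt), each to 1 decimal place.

Leg 1: heading=322.3°, groundspeed=148.4 kt
Leg 2: heading=243.8°, groundspeed=170.1 kt
Leg 3: heading=345.7°, groundspeed=158.1 kt

Leg 1: desired track 327.0°; wind correction -4.7° → command heading 322.3°, groundspeed 148.4 kt
Leg 2: desired track 232.0°; wind correction +11.8° → command heading 243.8°, groundspeed 170.1 kt
Leg 3: desired track 355.3°; wind correction -9.6° → command heading 345.7°, groundspeed 158.1 kt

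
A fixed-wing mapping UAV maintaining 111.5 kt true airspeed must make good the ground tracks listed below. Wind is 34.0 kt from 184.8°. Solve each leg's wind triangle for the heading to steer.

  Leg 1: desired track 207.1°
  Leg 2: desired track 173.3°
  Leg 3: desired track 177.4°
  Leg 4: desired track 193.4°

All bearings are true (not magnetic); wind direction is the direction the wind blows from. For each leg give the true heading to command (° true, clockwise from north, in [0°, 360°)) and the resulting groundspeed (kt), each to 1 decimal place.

Leg 1: heading=200.5°, groundspeed=79.3 kt
Leg 2: heading=176.8°, groundspeed=78.0 kt
Leg 3: heading=179.7°, groundspeed=77.7 kt
Leg 4: heading=190.8°, groundspeed=77.8 kt

Leg 1: desired track 207.1°; wind correction -6.6° → command heading 200.5°, groundspeed 79.3 kt
Leg 2: desired track 173.3°; wind correction +3.5° → command heading 176.8°, groundspeed 78.0 kt
Leg 3: desired track 177.4°; wind correction +2.3° → command heading 179.7°, groundspeed 77.7 kt
Leg 4: desired track 193.4°; wind correction -2.6° → command heading 190.8°, groundspeed 77.8 kt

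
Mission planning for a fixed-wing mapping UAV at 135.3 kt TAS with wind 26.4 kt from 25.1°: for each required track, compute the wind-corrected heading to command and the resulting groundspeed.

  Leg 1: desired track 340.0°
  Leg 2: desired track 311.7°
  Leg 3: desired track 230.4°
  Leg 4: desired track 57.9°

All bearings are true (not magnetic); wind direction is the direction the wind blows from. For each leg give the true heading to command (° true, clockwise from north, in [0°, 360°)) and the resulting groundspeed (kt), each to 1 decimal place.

Leg 1: desired track 340.0°; wind correction +7.9° → command heading 347.9°, groundspeed 115.4 kt
Leg 2: desired track 311.7°; wind correction +10.8° → command heading 322.5°, groundspeed 125.4 kt
Leg 3: desired track 230.4°; wind correction +4.8° → command heading 235.2°, groundspeed 158.7 kt
Leg 4: desired track 57.9°; wind correction -6.1° → command heading 51.8°, groundspeed 112.4 kt

Leg 1: heading=347.9°, groundspeed=115.4 kt
Leg 2: heading=322.5°, groundspeed=125.4 kt
Leg 3: heading=235.2°, groundspeed=158.7 kt
Leg 4: heading=51.8°, groundspeed=112.4 kt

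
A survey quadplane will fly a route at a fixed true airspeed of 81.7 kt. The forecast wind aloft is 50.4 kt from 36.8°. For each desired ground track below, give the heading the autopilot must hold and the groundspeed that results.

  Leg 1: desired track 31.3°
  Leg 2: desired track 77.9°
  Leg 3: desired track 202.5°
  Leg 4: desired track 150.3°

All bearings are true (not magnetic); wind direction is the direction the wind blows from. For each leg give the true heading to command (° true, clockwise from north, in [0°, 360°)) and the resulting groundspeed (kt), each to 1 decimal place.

Leg 1: desired track 31.3°; wind correction +3.4° → command heading 34.7°, groundspeed 31.4 kt
Leg 2: desired track 77.9°; wind correction -23.9° → command heading 54.0°, groundspeed 36.7 kt
Leg 3: desired track 202.5°; wind correction -8.8° → command heading 193.7°, groundspeed 129.6 kt
Leg 4: desired track 150.3°; wind correction -34.5° → command heading 115.8°, groundspeed 87.5 kt

Leg 1: heading=34.7°, groundspeed=31.4 kt
Leg 2: heading=54.0°, groundspeed=36.7 kt
Leg 3: heading=193.7°, groundspeed=129.6 kt
Leg 4: heading=115.8°, groundspeed=87.5 kt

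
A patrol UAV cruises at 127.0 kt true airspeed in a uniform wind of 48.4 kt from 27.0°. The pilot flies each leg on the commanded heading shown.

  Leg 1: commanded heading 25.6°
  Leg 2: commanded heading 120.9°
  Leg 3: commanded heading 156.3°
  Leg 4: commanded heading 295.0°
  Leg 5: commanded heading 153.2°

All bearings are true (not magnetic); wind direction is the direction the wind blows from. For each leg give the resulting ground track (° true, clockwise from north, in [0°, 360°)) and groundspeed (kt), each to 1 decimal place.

Leg 1: heading 25.6°; drift -0.9° → track 24.7°, groundspeed 78.6 kt
Leg 2: heading 120.9°; drift +20.3° → track 141.2°, groundspeed 139.0 kt
Leg 3: heading 156.3°; drift +13.4° → track 169.7°, groundspeed 162.0 kt
Leg 4: heading 295.0°; drift -20.6° → track 274.4°, groundspeed 137.5 kt
Leg 5: heading 153.2°; drift +14.1° → track 167.3°, groundspeed 160.4 kt

Leg 1: track=24.7°, groundspeed=78.6 kt
Leg 2: track=141.2°, groundspeed=139.0 kt
Leg 3: track=169.7°, groundspeed=162.0 kt
Leg 4: track=274.4°, groundspeed=137.5 kt
Leg 5: track=167.3°, groundspeed=160.4 kt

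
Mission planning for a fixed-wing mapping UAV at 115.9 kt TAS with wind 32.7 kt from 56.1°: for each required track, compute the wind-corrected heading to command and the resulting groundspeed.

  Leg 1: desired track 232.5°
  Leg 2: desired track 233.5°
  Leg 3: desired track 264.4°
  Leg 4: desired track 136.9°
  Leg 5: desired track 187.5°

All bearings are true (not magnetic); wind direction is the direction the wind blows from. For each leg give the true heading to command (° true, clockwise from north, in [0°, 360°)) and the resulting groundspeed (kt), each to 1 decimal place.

Leg 1: desired track 232.5°; wind correction -1.0° → command heading 231.5°, groundspeed 148.5 kt
Leg 2: desired track 233.5°; wind correction -0.7° → command heading 232.8°, groundspeed 148.6 kt
Leg 3: desired track 264.4°; wind correction +7.7° → command heading 272.1°, groundspeed 143.7 kt
Leg 4: desired track 136.9°; wind correction -16.2° → command heading 120.7°, groundspeed 106.1 kt
Leg 5: desired track 187.5°; wind correction -12.2° → command heading 175.3°, groundspeed 134.9 kt

Leg 1: heading=231.5°, groundspeed=148.5 kt
Leg 2: heading=232.8°, groundspeed=148.6 kt
Leg 3: heading=272.1°, groundspeed=143.7 kt
Leg 4: heading=120.7°, groundspeed=106.1 kt
Leg 5: heading=175.3°, groundspeed=134.9 kt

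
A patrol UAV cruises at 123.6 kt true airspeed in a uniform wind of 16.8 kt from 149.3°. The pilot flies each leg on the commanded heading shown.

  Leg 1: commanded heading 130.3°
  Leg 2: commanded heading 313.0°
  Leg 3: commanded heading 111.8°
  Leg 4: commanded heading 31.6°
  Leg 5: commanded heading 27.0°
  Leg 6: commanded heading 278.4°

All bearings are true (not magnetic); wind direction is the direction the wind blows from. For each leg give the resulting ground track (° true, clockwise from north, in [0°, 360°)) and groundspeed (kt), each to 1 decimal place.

Leg 1: heading 130.3°; drift -2.9° → track 127.4°, groundspeed 107.9 kt
Leg 2: heading 313.0°; drift +1.9° → track 314.9°, groundspeed 139.8 kt
Leg 3: heading 111.8°; drift -5.3° → track 106.5°, groundspeed 110.7 kt
Leg 4: heading 31.6°; drift -6.5° → track 25.1°, groundspeed 132.2 kt
Leg 5: heading 27.0°; drift -6.1° → track 20.9°, groundspeed 133.3 kt
Leg 6: heading 278.4°; drift +5.5° → track 283.9°, groundspeed 134.8 kt

Leg 1: track=127.4°, groundspeed=107.9 kt
Leg 2: track=314.9°, groundspeed=139.8 kt
Leg 3: track=106.5°, groundspeed=110.7 kt
Leg 4: track=25.1°, groundspeed=132.2 kt
Leg 5: track=20.9°, groundspeed=133.3 kt
Leg 6: track=283.9°, groundspeed=134.8 kt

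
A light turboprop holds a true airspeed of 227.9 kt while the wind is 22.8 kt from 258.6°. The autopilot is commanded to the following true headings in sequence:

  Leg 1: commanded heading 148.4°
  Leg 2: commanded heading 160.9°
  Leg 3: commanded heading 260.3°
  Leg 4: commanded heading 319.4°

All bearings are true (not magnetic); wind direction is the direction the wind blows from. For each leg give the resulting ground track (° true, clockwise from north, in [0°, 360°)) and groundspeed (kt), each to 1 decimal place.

Leg 1: heading 148.4°; drift -5.2° → track 143.2°, groundspeed 236.7 kt
Leg 2: heading 160.9°; drift -5.6° → track 155.3°, groundspeed 232.1 kt
Leg 3: heading 260.3°; drift +0.2° → track 260.5°, groundspeed 205.1 kt
Leg 4: heading 319.4°; drift +5.2° → track 324.6°, groundspeed 217.7 kt

Leg 1: track=143.2°, groundspeed=236.7 kt
Leg 2: track=155.3°, groundspeed=232.1 kt
Leg 3: track=260.5°, groundspeed=205.1 kt
Leg 4: track=324.6°, groundspeed=217.7 kt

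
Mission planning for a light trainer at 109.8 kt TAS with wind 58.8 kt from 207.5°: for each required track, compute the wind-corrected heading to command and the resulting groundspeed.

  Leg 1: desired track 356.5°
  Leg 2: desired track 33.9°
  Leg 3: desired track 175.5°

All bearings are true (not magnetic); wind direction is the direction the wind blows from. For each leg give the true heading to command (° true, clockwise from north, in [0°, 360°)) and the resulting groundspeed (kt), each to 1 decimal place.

Leg 1: heading=340.5°, groundspeed=155.9 kt
Leg 2: heading=37.3°, groundspeed=168.0 kt
Leg 3: heading=192.0°, groundspeed=55.4 kt

Leg 1: desired track 356.5°; wind correction -16.0° → command heading 340.5°, groundspeed 155.9 kt
Leg 2: desired track 33.9°; wind correction +3.4° → command heading 37.3°, groundspeed 168.0 kt
Leg 3: desired track 175.5°; wind correction +16.5° → command heading 192.0°, groundspeed 55.4 kt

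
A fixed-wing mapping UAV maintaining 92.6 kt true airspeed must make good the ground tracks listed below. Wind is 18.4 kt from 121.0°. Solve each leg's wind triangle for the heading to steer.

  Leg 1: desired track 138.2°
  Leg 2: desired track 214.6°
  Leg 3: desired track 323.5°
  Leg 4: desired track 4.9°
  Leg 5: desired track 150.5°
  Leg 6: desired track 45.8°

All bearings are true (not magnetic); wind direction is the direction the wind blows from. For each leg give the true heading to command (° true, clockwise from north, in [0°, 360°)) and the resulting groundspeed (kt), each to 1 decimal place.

Leg 1: desired track 138.2°; wind correction -3.4° → command heading 134.8°, groundspeed 74.9 kt
Leg 2: desired track 214.6°; wind correction -11.4° → command heading 203.2°, groundspeed 91.9 kt
Leg 3: desired track 323.5°; wind correction +4.4° → command heading 327.9°, groundspeed 109.3 kt
Leg 4: desired track 4.9°; wind correction +10.3° → command heading 15.2°, groundspeed 99.2 kt
Leg 5: desired track 150.5°; wind correction -5.6° → command heading 144.9°, groundspeed 76.1 kt
Leg 6: desired track 45.8°; wind correction +11.1° → command heading 56.9°, groundspeed 86.2 kt

Leg 1: heading=134.8°, groundspeed=74.9 kt
Leg 2: heading=203.2°, groundspeed=91.9 kt
Leg 3: heading=327.9°, groundspeed=109.3 kt
Leg 4: heading=15.2°, groundspeed=99.2 kt
Leg 5: heading=144.9°, groundspeed=76.1 kt
Leg 6: heading=56.9°, groundspeed=86.2 kt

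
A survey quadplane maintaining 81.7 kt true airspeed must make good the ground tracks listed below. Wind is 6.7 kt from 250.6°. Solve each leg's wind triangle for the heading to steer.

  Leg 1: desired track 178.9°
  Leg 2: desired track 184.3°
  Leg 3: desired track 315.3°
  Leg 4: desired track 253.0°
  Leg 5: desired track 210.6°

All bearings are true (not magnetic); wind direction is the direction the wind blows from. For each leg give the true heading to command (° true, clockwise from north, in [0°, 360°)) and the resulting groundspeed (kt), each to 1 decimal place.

Leg 1: desired track 178.9°; wind correction +4.5° → command heading 183.4°, groundspeed 79.3 kt
Leg 2: desired track 184.3°; wind correction +4.3° → command heading 188.6°, groundspeed 78.8 kt
Leg 3: desired track 315.3°; wind correction -4.3° → command heading 311.0°, groundspeed 78.6 kt
Leg 4: desired track 253.0°; wind correction -0.2° → command heading 252.8°, groundspeed 75.0 kt
Leg 5: desired track 210.6°; wind correction +3.0° → command heading 213.6°, groundspeed 76.5 kt

Leg 1: heading=183.4°, groundspeed=79.3 kt
Leg 2: heading=188.6°, groundspeed=78.8 kt
Leg 3: heading=311.0°, groundspeed=78.6 kt
Leg 4: heading=252.8°, groundspeed=75.0 kt
Leg 5: heading=213.6°, groundspeed=76.5 kt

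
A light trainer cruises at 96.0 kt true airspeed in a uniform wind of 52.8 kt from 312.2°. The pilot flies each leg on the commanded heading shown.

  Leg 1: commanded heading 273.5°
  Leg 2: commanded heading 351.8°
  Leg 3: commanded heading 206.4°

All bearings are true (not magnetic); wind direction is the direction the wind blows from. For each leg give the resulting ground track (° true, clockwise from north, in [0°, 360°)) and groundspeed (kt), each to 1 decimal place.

Leg 1: heading 273.5°; drift -31.1° → track 242.4°, groundspeed 64.0 kt
Leg 2: heading 351.8°; drift +31.3° → track 23.1°, groundspeed 64.8 kt
Leg 3: heading 206.4°; drift -24.7° → track 181.7°, groundspeed 121.5 kt

Leg 1: track=242.4°, groundspeed=64.0 kt
Leg 2: track=23.1°, groundspeed=64.8 kt
Leg 3: track=181.7°, groundspeed=121.5 kt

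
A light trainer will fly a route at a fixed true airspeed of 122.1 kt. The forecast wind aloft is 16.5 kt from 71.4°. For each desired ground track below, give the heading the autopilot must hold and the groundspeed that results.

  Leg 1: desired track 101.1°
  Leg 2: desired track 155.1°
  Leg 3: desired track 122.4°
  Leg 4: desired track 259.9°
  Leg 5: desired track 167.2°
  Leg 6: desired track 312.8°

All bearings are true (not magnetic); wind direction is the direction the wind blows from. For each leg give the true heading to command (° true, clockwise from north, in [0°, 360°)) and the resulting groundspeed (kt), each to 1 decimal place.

Leg 1: heading=97.3°, groundspeed=107.5 kt
Leg 2: heading=147.4°, groundspeed=119.2 kt
Leg 3: heading=116.4°, groundspeed=111.0 kt
Leg 4: heading=261.0°, groundspeed=138.4 kt
Leg 5: heading=159.5°, groundspeed=122.7 kt
Leg 6: heading=319.6°, groundspeed=129.1 kt

Leg 1: desired track 101.1°; wind correction -3.8° → command heading 97.3°, groundspeed 107.5 kt
Leg 2: desired track 155.1°; wind correction -7.7° → command heading 147.4°, groundspeed 119.2 kt
Leg 3: desired track 122.4°; wind correction -6.0° → command heading 116.4°, groundspeed 111.0 kt
Leg 4: desired track 259.9°; wind correction +1.1° → command heading 261.0°, groundspeed 138.4 kt
Leg 5: desired track 167.2°; wind correction -7.7° → command heading 159.5°, groundspeed 122.7 kt
Leg 6: desired track 312.8°; wind correction +6.8° → command heading 319.6°, groundspeed 129.1 kt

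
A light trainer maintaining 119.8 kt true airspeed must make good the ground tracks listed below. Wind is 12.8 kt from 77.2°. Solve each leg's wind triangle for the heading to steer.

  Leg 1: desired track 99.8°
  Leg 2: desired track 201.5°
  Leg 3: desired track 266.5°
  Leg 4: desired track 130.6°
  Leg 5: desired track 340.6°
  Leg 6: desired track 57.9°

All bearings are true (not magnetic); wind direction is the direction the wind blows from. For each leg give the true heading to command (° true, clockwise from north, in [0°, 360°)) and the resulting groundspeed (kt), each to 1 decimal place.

Leg 1: heading=97.4°, groundspeed=107.9 kt
Leg 2: heading=196.4°, groundspeed=126.5 kt
Leg 3: heading=267.5°, groundspeed=132.4 kt
Leg 4: heading=125.7°, groundspeed=111.7 kt
Leg 5: heading=346.7°, groundspeed=120.6 kt
Leg 6: heading=59.9°, groundspeed=107.6 kt

Leg 1: desired track 99.8°; wind correction -2.4° → command heading 97.4°, groundspeed 107.9 kt
Leg 2: desired track 201.5°; wind correction -5.1° → command heading 196.4°, groundspeed 126.5 kt
Leg 3: desired track 266.5°; wind correction +1.0° → command heading 267.5°, groundspeed 132.4 kt
Leg 4: desired track 130.6°; wind correction -4.9° → command heading 125.7°, groundspeed 111.7 kt
Leg 5: desired track 340.6°; wind correction +6.1° → command heading 346.7°, groundspeed 120.6 kt
Leg 6: desired track 57.9°; wind correction +2.0° → command heading 59.9°, groundspeed 107.6 kt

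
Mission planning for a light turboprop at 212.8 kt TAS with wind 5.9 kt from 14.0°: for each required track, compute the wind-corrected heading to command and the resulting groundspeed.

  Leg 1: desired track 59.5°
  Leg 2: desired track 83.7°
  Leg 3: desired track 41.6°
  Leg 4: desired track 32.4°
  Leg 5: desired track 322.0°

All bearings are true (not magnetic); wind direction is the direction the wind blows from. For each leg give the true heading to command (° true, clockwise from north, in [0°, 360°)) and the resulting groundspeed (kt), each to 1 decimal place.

Leg 1: heading=58.4°, groundspeed=208.6 kt
Leg 2: heading=82.2°, groundspeed=210.7 kt
Leg 3: heading=40.9°, groundspeed=207.6 kt
Leg 4: heading=31.9°, groundspeed=207.2 kt
Leg 5: heading=323.3°, groundspeed=209.1 kt

Leg 1: desired track 59.5°; wind correction -1.1° → command heading 58.4°, groundspeed 208.6 kt
Leg 2: desired track 83.7°; wind correction -1.5° → command heading 82.2°, groundspeed 210.7 kt
Leg 3: desired track 41.6°; wind correction -0.7° → command heading 40.9°, groundspeed 207.6 kt
Leg 4: desired track 32.4°; wind correction -0.5° → command heading 31.9°, groundspeed 207.2 kt
Leg 5: desired track 322.0°; wind correction +1.3° → command heading 323.3°, groundspeed 209.1 kt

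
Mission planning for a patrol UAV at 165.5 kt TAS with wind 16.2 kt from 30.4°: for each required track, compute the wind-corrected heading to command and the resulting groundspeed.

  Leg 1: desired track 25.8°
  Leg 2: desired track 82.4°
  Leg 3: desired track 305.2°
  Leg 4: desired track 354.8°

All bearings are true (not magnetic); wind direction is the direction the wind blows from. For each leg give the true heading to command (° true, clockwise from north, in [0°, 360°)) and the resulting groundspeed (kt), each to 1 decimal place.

Leg 1: desired track 25.8°; wind correction +0.4° → command heading 26.2°, groundspeed 149.3 kt
Leg 2: desired track 82.4°; wind correction -4.4° → command heading 78.0°, groundspeed 155.0 kt
Leg 3: desired track 305.2°; wind correction +5.6° → command heading 310.8°, groundspeed 163.4 kt
Leg 4: desired track 354.8°; wind correction +3.3° → command heading 358.1°, groundspeed 152.1 kt

Leg 1: heading=26.2°, groundspeed=149.3 kt
Leg 2: heading=78.0°, groundspeed=155.0 kt
Leg 3: heading=310.8°, groundspeed=163.4 kt
Leg 4: heading=358.1°, groundspeed=152.1 kt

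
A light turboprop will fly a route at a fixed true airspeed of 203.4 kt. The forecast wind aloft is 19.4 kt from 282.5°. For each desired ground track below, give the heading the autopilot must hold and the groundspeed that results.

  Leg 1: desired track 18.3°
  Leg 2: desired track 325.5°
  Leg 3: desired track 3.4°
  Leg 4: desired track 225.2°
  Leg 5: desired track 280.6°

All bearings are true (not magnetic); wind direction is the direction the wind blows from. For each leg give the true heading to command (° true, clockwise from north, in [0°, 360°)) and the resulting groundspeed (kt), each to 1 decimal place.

Leg 1: desired track 18.3°; wind correction -5.4° → command heading 12.9°, groundspeed 204.4 kt
Leg 2: desired track 325.5°; wind correction -3.7° → command heading 321.8°, groundspeed 188.8 kt
Leg 3: desired track 3.4°; wind correction -5.4° → command heading 358.0°, groundspeed 199.4 kt
Leg 4: desired track 225.2°; wind correction +4.6° → command heading 229.8°, groundspeed 192.3 kt
Leg 5: desired track 280.6°; wind correction +0.2° → command heading 280.8°, groundspeed 184.0 kt

Leg 1: heading=12.9°, groundspeed=204.4 kt
Leg 2: heading=321.8°, groundspeed=188.8 kt
Leg 3: heading=358.0°, groundspeed=199.4 kt
Leg 4: heading=229.8°, groundspeed=192.3 kt
Leg 5: heading=280.8°, groundspeed=184.0 kt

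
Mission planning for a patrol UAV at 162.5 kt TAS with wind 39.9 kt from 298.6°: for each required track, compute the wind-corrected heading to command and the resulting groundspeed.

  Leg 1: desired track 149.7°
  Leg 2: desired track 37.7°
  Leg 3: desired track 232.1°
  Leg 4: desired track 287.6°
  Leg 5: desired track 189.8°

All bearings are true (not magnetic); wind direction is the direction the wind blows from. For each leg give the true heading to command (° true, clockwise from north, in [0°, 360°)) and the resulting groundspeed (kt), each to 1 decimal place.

Leg 1: heading=157.0°, groundspeed=195.4 kt
Leg 2: heading=23.7°, groundspeed=164.0 kt
Leg 3: heading=245.1°, groundspeed=142.4 kt
Leg 4: heading=290.3°, groundspeed=123.2 kt
Leg 5: heading=203.2°, groundspeed=170.9 kt

Leg 1: desired track 149.7°; wind correction +7.3° → command heading 157.0°, groundspeed 195.4 kt
Leg 2: desired track 37.7°; wind correction -14.0° → command heading 23.7°, groundspeed 164.0 kt
Leg 3: desired track 232.1°; wind correction +13.0° → command heading 245.1°, groundspeed 142.4 kt
Leg 4: desired track 287.6°; wind correction +2.7° → command heading 290.3°, groundspeed 123.2 kt
Leg 5: desired track 189.8°; wind correction +13.4° → command heading 203.2°, groundspeed 170.9 kt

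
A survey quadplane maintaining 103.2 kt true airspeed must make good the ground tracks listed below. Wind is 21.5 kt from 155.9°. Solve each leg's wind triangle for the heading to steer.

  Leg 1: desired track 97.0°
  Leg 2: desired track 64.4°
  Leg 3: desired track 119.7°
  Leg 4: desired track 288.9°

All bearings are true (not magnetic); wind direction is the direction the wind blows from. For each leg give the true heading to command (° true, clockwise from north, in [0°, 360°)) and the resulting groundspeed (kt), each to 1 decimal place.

Leg 1: desired track 97.0°; wind correction +10.3° → command heading 107.3°, groundspeed 90.4 kt
Leg 2: desired track 64.4°; wind correction +12.0° → command heading 76.4°, groundspeed 101.5 kt
Leg 3: desired track 119.7°; wind correction +7.1° → command heading 126.8°, groundspeed 85.1 kt
Leg 4: desired track 288.9°; wind correction -8.8° → command heading 280.1°, groundspeed 116.7 kt

Leg 1: heading=107.3°, groundspeed=90.4 kt
Leg 2: heading=76.4°, groundspeed=101.5 kt
Leg 3: heading=126.8°, groundspeed=85.1 kt
Leg 4: heading=280.1°, groundspeed=116.7 kt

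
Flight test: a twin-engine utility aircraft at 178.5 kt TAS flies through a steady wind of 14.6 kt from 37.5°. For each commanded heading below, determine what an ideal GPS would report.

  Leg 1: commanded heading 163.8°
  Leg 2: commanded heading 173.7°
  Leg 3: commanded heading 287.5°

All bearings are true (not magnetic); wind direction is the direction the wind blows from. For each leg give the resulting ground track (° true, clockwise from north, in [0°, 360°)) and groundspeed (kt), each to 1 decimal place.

Leg 1: heading 163.8°; drift +3.6° → track 167.4°, groundspeed 187.5 kt
Leg 2: heading 173.7°; drift +3.1° → track 176.8°, groundspeed 189.3 kt
Leg 3: heading 287.5°; drift -4.3° → track 283.2°, groundspeed 184.0 kt

Leg 1: track=167.4°, groundspeed=187.5 kt
Leg 2: track=176.8°, groundspeed=189.3 kt
Leg 3: track=283.2°, groundspeed=184.0 kt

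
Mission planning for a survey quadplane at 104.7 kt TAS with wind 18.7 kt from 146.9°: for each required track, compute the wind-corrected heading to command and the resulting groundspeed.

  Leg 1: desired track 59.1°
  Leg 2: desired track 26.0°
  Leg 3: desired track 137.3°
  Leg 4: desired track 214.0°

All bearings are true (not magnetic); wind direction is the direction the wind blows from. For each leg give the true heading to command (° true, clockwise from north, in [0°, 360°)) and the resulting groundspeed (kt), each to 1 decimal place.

Leg 1: heading=69.4°, groundspeed=102.3 kt
Leg 2: heading=34.8°, groundspeed=113.1 kt
Leg 3: heading=139.0°, groundspeed=86.2 kt
Leg 4: heading=204.5°, groundspeed=96.0 kt

Leg 1: desired track 59.1°; wind correction +10.3° → command heading 69.4°, groundspeed 102.3 kt
Leg 2: desired track 26.0°; wind correction +8.8° → command heading 34.8°, groundspeed 113.1 kt
Leg 3: desired track 137.3°; wind correction +1.7° → command heading 139.0°, groundspeed 86.2 kt
Leg 4: desired track 214.0°; wind correction -9.5° → command heading 204.5°, groundspeed 96.0 kt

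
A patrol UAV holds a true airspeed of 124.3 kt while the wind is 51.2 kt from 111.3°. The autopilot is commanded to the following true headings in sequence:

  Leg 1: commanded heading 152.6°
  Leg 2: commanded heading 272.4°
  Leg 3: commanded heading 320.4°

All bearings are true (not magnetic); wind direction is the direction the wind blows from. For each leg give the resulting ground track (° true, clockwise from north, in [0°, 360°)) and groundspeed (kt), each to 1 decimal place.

Leg 1: track=174.1°, groundspeed=92.2 kt
Leg 2: track=277.9°, groundspeed=173.5 kt
Leg 3: track=312.0°, groundspeed=170.9 kt

Leg 1: heading 152.6°; drift +21.5° → track 174.1°, groundspeed 92.2 kt
Leg 2: heading 272.4°; drift +5.5° → track 277.9°, groundspeed 173.5 kt
Leg 3: heading 320.4°; drift -8.4° → track 312.0°, groundspeed 170.9 kt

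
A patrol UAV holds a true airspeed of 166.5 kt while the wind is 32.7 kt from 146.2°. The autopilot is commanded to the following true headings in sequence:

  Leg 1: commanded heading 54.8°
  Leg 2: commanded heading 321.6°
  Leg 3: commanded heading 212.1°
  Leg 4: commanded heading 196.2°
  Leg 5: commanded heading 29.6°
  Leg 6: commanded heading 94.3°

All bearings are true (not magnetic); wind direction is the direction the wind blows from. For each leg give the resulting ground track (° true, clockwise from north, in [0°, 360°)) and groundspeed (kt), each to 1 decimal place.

Leg 1: track=43.7°, groundspeed=170.5 kt
Leg 2: track=322.4°, groundspeed=199.1 kt
Leg 3: track=223.1°, groundspeed=156.0 kt
Leg 4: track=206.0°, groundspeed=147.6 kt
Leg 5: track=20.4°, groundspeed=183.5 kt
Leg 6: track=84.3°, groundspeed=148.6 kt

Leg 1: heading 54.8°; drift -11.1° → track 43.7°, groundspeed 170.5 kt
Leg 2: heading 321.6°; drift +0.8° → track 322.4°, groundspeed 199.1 kt
Leg 3: heading 212.1°; drift +11.0° → track 223.1°, groundspeed 156.0 kt
Leg 4: heading 196.2°; drift +9.8° → track 206.0°, groundspeed 147.6 kt
Leg 5: heading 29.6°; drift -9.2° → track 20.4°, groundspeed 183.5 kt
Leg 6: heading 94.3°; drift -10.0° → track 84.3°, groundspeed 148.6 kt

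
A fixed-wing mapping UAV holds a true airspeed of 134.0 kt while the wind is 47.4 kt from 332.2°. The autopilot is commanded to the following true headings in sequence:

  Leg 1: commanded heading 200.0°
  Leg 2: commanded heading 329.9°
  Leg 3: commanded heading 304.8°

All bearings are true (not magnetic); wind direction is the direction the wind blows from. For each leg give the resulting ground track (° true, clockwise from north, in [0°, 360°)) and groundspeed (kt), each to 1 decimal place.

Leg 1: track=188.0°, groundspeed=169.5 kt
Leg 2: track=328.6°, groundspeed=86.7 kt
Leg 3: track=291.4°, groundspeed=94.5 kt

Leg 1: heading 200.0°; drift -12.0° → track 188.0°, groundspeed 169.5 kt
Leg 2: heading 329.9°; drift -1.3° → track 328.6°, groundspeed 86.7 kt
Leg 3: heading 304.8°; drift -13.4° → track 291.4°, groundspeed 94.5 kt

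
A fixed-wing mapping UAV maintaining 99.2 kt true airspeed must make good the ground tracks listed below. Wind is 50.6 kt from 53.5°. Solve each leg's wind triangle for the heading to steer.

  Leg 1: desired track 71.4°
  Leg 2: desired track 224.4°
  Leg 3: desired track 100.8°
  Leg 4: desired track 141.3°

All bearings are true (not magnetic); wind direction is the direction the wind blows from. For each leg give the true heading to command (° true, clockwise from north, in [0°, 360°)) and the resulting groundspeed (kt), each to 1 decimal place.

Leg 1: desired track 71.4°; wind correction -9.0° → command heading 62.4°, groundspeed 49.8 kt
Leg 2: desired track 224.4°; wind correction -4.6° → command heading 219.8°, groundspeed 148.8 kt
Leg 3: desired track 100.8°; wind correction -22.0° → command heading 78.8°, groundspeed 57.7 kt
Leg 4: desired track 141.3°; wind correction -30.6° → command heading 110.7°, groundspeed 83.4 kt

Leg 1: heading=62.4°, groundspeed=49.8 kt
Leg 2: heading=219.8°, groundspeed=148.8 kt
Leg 3: heading=78.8°, groundspeed=57.7 kt
Leg 4: heading=110.7°, groundspeed=83.4 kt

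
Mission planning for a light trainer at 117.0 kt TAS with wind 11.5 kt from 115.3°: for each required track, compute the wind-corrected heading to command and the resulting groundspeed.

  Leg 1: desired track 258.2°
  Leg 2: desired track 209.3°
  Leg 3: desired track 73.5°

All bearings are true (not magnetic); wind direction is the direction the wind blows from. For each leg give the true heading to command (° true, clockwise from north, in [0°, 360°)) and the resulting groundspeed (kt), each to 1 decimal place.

Leg 1: heading=254.8°, groundspeed=126.0 kt
Leg 2: heading=203.7°, groundspeed=117.2 kt
Leg 3: heading=77.3°, groundspeed=108.2 kt

Leg 1: desired track 258.2°; wind correction -3.4° → command heading 254.8°, groundspeed 126.0 kt
Leg 2: desired track 209.3°; wind correction -5.6° → command heading 203.7°, groundspeed 117.2 kt
Leg 3: desired track 73.5°; wind correction +3.8° → command heading 77.3°, groundspeed 108.2 kt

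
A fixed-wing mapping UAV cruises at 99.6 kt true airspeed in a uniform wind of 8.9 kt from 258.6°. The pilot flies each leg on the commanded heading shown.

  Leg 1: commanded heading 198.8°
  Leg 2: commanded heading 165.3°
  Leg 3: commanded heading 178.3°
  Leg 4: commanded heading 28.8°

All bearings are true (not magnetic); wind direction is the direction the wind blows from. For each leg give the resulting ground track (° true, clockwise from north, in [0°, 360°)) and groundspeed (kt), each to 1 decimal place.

Leg 1: track=194.2°, groundspeed=95.4 kt
Leg 2: track=160.2°, groundspeed=100.5 kt
Leg 3: track=173.2°, groundspeed=98.5 kt
Leg 4: track=32.5°, groundspeed=105.6 kt

Leg 1: heading 198.8°; drift -4.6° → track 194.2°, groundspeed 95.4 kt
Leg 2: heading 165.3°; drift -5.1° → track 160.2°, groundspeed 100.5 kt
Leg 3: heading 178.3°; drift -5.1° → track 173.2°, groundspeed 98.5 kt
Leg 4: heading 28.8°; drift +3.7° → track 32.5°, groundspeed 105.6 kt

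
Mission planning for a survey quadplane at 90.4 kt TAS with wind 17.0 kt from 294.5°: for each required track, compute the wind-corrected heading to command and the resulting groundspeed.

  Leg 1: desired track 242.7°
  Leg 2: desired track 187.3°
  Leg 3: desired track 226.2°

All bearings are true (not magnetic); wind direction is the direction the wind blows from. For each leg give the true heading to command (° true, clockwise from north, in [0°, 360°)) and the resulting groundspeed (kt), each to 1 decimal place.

Leg 1: heading=251.2°, groundspeed=78.9 kt
Leg 2: heading=197.6°, groundspeed=94.0 kt
Leg 3: heading=236.3°, groundspeed=82.7 kt

Leg 1: desired track 242.7°; wind correction +8.5° → command heading 251.2°, groundspeed 78.9 kt
Leg 2: desired track 187.3°; wind correction +10.3° → command heading 197.6°, groundspeed 94.0 kt
Leg 3: desired track 226.2°; wind correction +10.1° → command heading 236.3°, groundspeed 82.7 kt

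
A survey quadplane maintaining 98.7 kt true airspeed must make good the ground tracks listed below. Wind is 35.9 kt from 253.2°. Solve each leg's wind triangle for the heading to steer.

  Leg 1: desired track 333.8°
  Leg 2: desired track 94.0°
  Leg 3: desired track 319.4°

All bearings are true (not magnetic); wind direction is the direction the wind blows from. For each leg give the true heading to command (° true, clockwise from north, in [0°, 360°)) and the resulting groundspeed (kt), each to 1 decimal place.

Leg 1: desired track 333.8°; wind correction -21.0° → command heading 312.8°, groundspeed 86.3 kt
Leg 2: desired track 94.0°; wind correction +7.4° → command heading 101.4°, groundspeed 131.4 kt
Leg 3: desired track 319.4°; wind correction -19.4° → command heading 300.0°, groundspeed 78.6 kt

Leg 1: heading=312.8°, groundspeed=86.3 kt
Leg 2: heading=101.4°, groundspeed=131.4 kt
Leg 3: heading=300.0°, groundspeed=78.6 kt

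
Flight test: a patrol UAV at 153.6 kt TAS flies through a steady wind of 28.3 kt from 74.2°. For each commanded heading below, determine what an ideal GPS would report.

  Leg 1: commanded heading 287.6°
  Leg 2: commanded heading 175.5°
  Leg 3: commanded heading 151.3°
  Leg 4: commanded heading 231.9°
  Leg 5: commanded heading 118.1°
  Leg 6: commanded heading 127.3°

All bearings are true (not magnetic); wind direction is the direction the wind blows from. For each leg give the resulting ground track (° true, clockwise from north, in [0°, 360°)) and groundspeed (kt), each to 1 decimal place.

Leg 1: track=282.6°, groundspeed=177.9 kt
Leg 2: track=185.4°, groundspeed=161.5 kt
Leg 3: track=161.9°, groundspeed=149.8 kt
Leg 4: track=235.3°, groundspeed=180.1 kt
Leg 5: track=126.5°, groundspeed=134.6 kt
Leg 6: track=136.7°, groundspeed=138.5 kt

Leg 1: heading 287.6°; drift -5.0° → track 282.6°, groundspeed 177.9 kt
Leg 2: heading 175.5°; drift +9.9° → track 185.4°, groundspeed 161.5 kt
Leg 3: heading 151.3°; drift +10.6° → track 161.9°, groundspeed 149.8 kt
Leg 4: heading 231.9°; drift +3.4° → track 235.3°, groundspeed 180.1 kt
Leg 5: heading 118.1°; drift +8.4° → track 126.5°, groundspeed 134.6 kt
Leg 6: heading 127.3°; drift +9.4° → track 136.7°, groundspeed 138.5 kt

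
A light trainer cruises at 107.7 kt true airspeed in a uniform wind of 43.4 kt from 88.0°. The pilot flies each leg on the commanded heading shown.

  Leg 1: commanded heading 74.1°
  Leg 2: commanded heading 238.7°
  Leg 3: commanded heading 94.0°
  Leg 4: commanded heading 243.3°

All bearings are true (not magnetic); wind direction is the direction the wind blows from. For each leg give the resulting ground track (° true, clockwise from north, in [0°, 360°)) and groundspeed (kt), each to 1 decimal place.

Leg 1: track=65.1°, groundspeed=66.4 kt
Leg 2: track=247.0°, groundspeed=147.1 kt
Leg 3: track=98.0°, groundspeed=64.7 kt
Leg 4: track=250.3°, groundspeed=148.2 kt

Leg 1: heading 74.1°; drift -9.0° → track 65.1°, groundspeed 66.4 kt
Leg 2: heading 238.7°; drift +8.3° → track 247.0°, groundspeed 147.1 kt
Leg 3: heading 94.0°; drift +4.0° → track 98.0°, groundspeed 64.7 kt
Leg 4: heading 243.3°; drift +7.0° → track 250.3°, groundspeed 148.2 kt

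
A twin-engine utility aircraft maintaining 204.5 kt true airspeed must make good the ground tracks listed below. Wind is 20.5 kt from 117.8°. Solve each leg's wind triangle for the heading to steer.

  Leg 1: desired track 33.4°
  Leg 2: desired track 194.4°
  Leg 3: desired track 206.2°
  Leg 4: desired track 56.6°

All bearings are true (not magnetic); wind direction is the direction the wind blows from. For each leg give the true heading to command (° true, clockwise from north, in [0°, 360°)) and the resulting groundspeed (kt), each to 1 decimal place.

Leg 1: heading=39.1°, groundspeed=201.5 kt
Leg 2: heading=188.8°, groundspeed=198.8 kt
Leg 3: heading=200.4°, groundspeed=202.9 kt
Leg 4: heading=61.6°, groundspeed=193.8 kt

Leg 1: desired track 33.4°; wind correction +5.7° → command heading 39.1°, groundspeed 201.5 kt
Leg 2: desired track 194.4°; wind correction -5.6° → command heading 188.8°, groundspeed 198.8 kt
Leg 3: desired track 206.2°; wind correction -5.8° → command heading 200.4°, groundspeed 202.9 kt
Leg 4: desired track 56.6°; wind correction +5.0° → command heading 61.6°, groundspeed 193.8 kt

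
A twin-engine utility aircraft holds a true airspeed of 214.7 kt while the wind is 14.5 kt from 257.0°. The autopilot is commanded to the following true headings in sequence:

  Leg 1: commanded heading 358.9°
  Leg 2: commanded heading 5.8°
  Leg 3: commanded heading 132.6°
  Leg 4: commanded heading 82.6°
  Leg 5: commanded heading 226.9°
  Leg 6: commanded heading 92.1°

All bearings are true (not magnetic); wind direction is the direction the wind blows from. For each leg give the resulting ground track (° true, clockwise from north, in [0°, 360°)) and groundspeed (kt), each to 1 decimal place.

Leg 1: heading 358.9°; drift +3.7° → track 2.6°, groundspeed 218.2 kt
Leg 2: heading 5.8°; drift +3.6° → track 9.4°, groundspeed 219.8 kt
Leg 3: heading 132.6°; drift -3.1° → track 129.5°, groundspeed 223.2 kt
Leg 4: heading 82.6°; drift -0.4° → track 82.2°, groundspeed 229.1 kt
Leg 5: heading 226.9°; drift -2.1° → track 224.8°, groundspeed 202.3 kt
Leg 6: heading 92.1°; drift -0.9° → track 91.2°, groundspeed 228.7 kt

Leg 1: track=2.6°, groundspeed=218.2 kt
Leg 2: track=9.4°, groundspeed=219.8 kt
Leg 3: track=129.5°, groundspeed=223.2 kt
Leg 4: track=82.2°, groundspeed=229.1 kt
Leg 5: track=224.8°, groundspeed=202.3 kt
Leg 6: track=91.2°, groundspeed=228.7 kt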